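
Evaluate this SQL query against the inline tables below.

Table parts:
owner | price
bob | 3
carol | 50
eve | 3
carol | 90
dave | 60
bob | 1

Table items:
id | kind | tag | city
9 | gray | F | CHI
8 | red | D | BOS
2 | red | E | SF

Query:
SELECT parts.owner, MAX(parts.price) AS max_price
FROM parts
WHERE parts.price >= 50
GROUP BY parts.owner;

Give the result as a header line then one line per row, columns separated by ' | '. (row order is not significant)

After WHERE (3 rows):
parts.owner | parts.price
carol | 50
carol | 90
dave | 60
After GROUP BY (2 rows):
parts.owner | max_price
carol | 90
dave | 60

== RESULT ==
parts.owner | max_price
carol | 90
dave | 60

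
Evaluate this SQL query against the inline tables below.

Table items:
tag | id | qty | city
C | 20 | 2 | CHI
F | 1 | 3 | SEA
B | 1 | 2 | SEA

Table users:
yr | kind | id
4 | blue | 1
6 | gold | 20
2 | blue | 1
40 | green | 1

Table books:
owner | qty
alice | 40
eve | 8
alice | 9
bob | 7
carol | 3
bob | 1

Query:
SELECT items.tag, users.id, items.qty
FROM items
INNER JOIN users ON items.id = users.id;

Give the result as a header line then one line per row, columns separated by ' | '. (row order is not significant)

After JOIN users (7 rows):
items.tag | items.id | items.qty | items.city | users.yr | users.kind | users.id
C | 20 | 2 | CHI | 6 | gold | 20
F | 1 | 3 | SEA | 4 | blue | 1
F | 1 | 3 | SEA | 2 | blue | 1
F | 1 | 3 | SEA | 40 | green | 1
B | 1 | 2 | SEA | 4 | blue | 1
B | 1 | 2 | SEA | 2 | blue | 1
B | 1 | 2 | SEA | 40 | green | 1
After SELECT (7 rows):
items.tag | users.id | items.qty
C | 20 | 2
F | 1 | 3
F | 1 | 3
F | 1 | 3
B | 1 | 2
B | 1 | 2
B | 1 | 2

== RESULT ==
items.tag | users.id | items.qty
C | 20 | 2
F | 1 | 3
F | 1 | 3
F | 1 | 3
B | 1 | 2
B | 1 | 2
B | 1 | 2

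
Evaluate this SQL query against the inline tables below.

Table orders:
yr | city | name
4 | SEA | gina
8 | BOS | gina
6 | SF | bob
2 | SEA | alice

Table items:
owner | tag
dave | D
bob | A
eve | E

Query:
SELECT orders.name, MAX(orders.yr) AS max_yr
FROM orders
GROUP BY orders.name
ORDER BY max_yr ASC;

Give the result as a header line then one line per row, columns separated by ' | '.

After GROUP BY (3 rows):
orders.name | max_yr
gina | 8
bob | 6
alice | 2
After ORDER BY (3 rows):
orders.name | max_yr
alice | 2
bob | 6
gina | 8

== RESULT ==
orders.name | max_yr
alice | 2
bob | 6
gina | 8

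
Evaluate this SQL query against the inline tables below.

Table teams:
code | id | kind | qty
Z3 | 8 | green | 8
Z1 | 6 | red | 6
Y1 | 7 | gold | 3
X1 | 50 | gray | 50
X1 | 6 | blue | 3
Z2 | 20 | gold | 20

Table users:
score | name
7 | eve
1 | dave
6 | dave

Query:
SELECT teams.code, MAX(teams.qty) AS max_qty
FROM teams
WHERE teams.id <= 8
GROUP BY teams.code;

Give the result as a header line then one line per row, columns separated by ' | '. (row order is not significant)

== RESULT ==
teams.code | max_qty
Z3 | 8
Z1 | 6
Y1 | 3
X1 | 3

Derivation:
After WHERE (4 rows):
teams.code | teams.id | teams.kind | teams.qty
Z3 | 8 | green | 8
Z1 | 6 | red | 6
Y1 | 7 | gold | 3
X1 | 6 | blue | 3
After GROUP BY (4 rows):
teams.code | max_qty
Z3 | 8
Z1 | 6
Y1 | 3
X1 | 3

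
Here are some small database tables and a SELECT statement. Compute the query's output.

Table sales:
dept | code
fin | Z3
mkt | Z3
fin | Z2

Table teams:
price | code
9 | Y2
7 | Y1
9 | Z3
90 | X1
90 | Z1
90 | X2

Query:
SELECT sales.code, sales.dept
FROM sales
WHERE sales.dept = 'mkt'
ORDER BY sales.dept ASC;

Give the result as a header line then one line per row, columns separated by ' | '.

After WHERE (1 rows):
sales.dept | sales.code
mkt | Z3
After SELECT (1 rows):
sales.code | sales.dept
Z3 | mkt
After ORDER BY (1 rows):
sales.code | sales.dept
Z3 | mkt

== RESULT ==
sales.code | sales.dept
Z3 | mkt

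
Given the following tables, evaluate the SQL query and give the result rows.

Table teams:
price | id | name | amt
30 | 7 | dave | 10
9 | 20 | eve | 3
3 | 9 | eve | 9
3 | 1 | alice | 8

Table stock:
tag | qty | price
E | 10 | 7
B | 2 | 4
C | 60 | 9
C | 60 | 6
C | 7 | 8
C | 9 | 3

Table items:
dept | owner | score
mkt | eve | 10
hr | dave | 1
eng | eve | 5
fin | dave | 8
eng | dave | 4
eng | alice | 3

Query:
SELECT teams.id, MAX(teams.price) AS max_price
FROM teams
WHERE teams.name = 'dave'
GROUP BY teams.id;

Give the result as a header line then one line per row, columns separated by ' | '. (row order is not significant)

After WHERE (1 rows):
teams.price | teams.id | teams.name | teams.amt
30 | 7 | dave | 10
After GROUP BY (1 rows):
teams.id | max_price
7 | 30

== RESULT ==
teams.id | max_price
7 | 30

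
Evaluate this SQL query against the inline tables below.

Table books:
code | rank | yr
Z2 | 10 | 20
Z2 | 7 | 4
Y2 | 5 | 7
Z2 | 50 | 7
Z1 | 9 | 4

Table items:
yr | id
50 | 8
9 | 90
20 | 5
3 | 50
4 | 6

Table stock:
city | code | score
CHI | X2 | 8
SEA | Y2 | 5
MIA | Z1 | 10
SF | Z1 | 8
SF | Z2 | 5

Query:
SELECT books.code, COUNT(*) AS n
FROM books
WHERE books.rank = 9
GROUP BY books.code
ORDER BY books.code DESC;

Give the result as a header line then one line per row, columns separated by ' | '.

== RESULT ==
books.code | n
Z1 | 1

Derivation:
After WHERE (1 rows):
books.code | books.rank | books.yr
Z1 | 9 | 4
After GROUP BY (1 rows):
books.code | n
Z1 | 1
After ORDER BY (1 rows):
books.code | n
Z1 | 1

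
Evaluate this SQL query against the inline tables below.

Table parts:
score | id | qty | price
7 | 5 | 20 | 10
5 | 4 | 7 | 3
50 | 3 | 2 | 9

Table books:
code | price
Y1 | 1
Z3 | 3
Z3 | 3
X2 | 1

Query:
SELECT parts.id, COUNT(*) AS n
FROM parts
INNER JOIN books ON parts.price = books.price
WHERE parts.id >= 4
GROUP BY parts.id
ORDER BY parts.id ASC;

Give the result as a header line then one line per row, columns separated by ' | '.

== RESULT ==
parts.id | n
4 | 2

Derivation:
After JOIN books (2 rows):
parts.score | parts.id | parts.qty | parts.price | books.code | books.price
5 | 4 | 7 | 3 | Z3 | 3
5 | 4 | 7 | 3 | Z3 | 3
After WHERE (2 rows):
parts.score | parts.id | parts.qty | parts.price | books.code | books.price
5 | 4 | 7 | 3 | Z3 | 3
5 | 4 | 7 | 3 | Z3 | 3
After GROUP BY (1 rows):
parts.id | n
4 | 2
After ORDER BY (1 rows):
parts.id | n
4 | 2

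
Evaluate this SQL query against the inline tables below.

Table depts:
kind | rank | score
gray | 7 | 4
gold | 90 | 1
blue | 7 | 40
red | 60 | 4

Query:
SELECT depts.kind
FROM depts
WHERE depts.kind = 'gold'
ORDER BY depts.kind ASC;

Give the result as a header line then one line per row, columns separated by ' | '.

After WHERE (1 rows):
depts.kind | depts.rank | depts.score
gold | 90 | 1
After SELECT (1 rows):
depts.kind
gold
After ORDER BY (1 rows):
depts.kind
gold

== RESULT ==
depts.kind
gold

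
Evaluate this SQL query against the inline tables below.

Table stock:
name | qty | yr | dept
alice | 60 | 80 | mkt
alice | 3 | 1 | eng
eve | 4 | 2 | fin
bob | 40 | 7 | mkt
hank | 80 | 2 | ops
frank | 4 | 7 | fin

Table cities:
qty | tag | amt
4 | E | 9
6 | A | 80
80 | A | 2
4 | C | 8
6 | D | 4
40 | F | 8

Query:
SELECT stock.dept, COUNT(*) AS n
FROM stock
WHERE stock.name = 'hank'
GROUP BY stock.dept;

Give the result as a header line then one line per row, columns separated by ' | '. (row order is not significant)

After WHERE (1 rows):
stock.name | stock.qty | stock.yr | stock.dept
hank | 80 | 2 | ops
After GROUP BY (1 rows):
stock.dept | n
ops | 1

== RESULT ==
stock.dept | n
ops | 1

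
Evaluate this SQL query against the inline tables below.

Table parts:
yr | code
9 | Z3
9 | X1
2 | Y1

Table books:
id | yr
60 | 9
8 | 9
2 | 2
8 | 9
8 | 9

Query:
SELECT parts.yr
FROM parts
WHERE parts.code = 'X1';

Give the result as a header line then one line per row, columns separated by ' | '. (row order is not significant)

After WHERE (1 rows):
parts.yr | parts.code
9 | X1
After SELECT (1 rows):
parts.yr
9

== RESULT ==
parts.yr
9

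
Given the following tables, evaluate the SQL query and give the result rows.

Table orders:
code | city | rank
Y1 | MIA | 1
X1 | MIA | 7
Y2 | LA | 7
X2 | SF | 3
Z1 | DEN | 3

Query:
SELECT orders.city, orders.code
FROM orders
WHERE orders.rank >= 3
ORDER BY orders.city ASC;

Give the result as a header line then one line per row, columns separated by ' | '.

== RESULT ==
orders.city | orders.code
DEN | Z1
LA | Y2
MIA | X1
SF | X2

Derivation:
After WHERE (4 rows):
orders.code | orders.city | orders.rank
X1 | MIA | 7
Y2 | LA | 7
X2 | SF | 3
Z1 | DEN | 3
After SELECT (4 rows):
orders.city | orders.code
MIA | X1
LA | Y2
SF | X2
DEN | Z1
After ORDER BY (4 rows):
orders.city | orders.code
DEN | Z1
LA | Y2
MIA | X1
SF | X2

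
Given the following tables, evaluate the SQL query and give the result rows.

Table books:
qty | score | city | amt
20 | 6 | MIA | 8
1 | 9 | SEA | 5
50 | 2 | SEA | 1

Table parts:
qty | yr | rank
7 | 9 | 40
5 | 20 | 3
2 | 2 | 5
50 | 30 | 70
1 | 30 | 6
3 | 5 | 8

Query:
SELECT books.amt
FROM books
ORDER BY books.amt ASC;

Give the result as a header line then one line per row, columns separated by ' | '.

After SELECT (3 rows):
books.amt
8
5
1
After ORDER BY (3 rows):
books.amt
1
5
8

== RESULT ==
books.amt
1
5
8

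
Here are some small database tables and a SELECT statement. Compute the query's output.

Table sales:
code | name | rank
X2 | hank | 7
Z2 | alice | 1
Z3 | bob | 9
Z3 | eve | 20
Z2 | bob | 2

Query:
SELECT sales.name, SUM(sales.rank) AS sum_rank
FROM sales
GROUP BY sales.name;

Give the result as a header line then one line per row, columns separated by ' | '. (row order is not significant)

== RESULT ==
sales.name | sum_rank
hank | 7
alice | 1
bob | 11
eve | 20

Derivation:
After GROUP BY (4 rows):
sales.name | sum_rank
hank | 7
alice | 1
bob | 11
eve | 20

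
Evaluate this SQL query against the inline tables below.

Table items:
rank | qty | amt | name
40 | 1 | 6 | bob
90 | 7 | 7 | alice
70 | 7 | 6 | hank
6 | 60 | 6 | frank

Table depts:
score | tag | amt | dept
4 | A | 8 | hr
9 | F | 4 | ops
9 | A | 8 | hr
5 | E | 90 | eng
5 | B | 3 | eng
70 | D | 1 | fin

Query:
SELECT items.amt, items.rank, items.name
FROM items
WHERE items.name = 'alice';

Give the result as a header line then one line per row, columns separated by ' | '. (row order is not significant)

== RESULT ==
items.amt | items.rank | items.name
7 | 90 | alice

Derivation:
After WHERE (1 rows):
items.rank | items.qty | items.amt | items.name
90 | 7 | 7 | alice
After SELECT (1 rows):
items.amt | items.rank | items.name
7 | 90 | alice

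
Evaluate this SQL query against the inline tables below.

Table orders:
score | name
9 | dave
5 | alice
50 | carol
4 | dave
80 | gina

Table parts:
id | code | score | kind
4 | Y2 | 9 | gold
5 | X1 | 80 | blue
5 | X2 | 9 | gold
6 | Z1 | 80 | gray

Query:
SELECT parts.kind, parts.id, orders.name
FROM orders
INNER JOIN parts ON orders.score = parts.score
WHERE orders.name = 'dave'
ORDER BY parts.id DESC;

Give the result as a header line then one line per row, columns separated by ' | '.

After JOIN parts (4 rows):
orders.score | orders.name | parts.id | parts.code | parts.score | parts.kind
9 | dave | 4 | Y2 | 9 | gold
9 | dave | 5 | X2 | 9 | gold
80 | gina | 5 | X1 | 80 | blue
80 | gina | 6 | Z1 | 80 | gray
After WHERE (2 rows):
orders.score | orders.name | parts.id | parts.code | parts.score | parts.kind
9 | dave | 4 | Y2 | 9 | gold
9 | dave | 5 | X2 | 9 | gold
After SELECT (2 rows):
parts.kind | parts.id | orders.name
gold | 4 | dave
gold | 5 | dave
After ORDER BY (2 rows):
parts.kind | parts.id | orders.name
gold | 5 | dave
gold | 4 | dave

== RESULT ==
parts.kind | parts.id | orders.name
gold | 5 | dave
gold | 4 | dave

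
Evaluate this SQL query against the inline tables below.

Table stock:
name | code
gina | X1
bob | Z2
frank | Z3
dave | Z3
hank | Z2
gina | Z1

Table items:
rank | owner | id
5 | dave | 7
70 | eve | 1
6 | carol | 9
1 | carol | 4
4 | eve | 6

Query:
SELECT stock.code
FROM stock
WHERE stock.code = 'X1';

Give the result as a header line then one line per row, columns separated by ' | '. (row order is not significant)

After WHERE (1 rows):
stock.name | stock.code
gina | X1
After SELECT (1 rows):
stock.code
X1

== RESULT ==
stock.code
X1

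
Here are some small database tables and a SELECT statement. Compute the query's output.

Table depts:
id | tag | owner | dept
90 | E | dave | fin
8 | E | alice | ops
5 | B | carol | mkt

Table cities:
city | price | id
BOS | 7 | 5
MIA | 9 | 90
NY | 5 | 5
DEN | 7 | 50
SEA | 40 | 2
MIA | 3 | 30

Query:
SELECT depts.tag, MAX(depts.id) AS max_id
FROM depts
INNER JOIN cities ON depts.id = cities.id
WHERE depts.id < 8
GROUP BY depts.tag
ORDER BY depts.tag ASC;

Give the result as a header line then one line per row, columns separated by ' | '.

After JOIN cities (3 rows):
depts.id | depts.tag | depts.owner | depts.dept | cities.city | cities.price | cities.id
90 | E | dave | fin | MIA | 9 | 90
5 | B | carol | mkt | BOS | 7 | 5
5 | B | carol | mkt | NY | 5 | 5
After WHERE (2 rows):
depts.id | depts.tag | depts.owner | depts.dept | cities.city | cities.price | cities.id
5 | B | carol | mkt | BOS | 7 | 5
5 | B | carol | mkt | NY | 5 | 5
After GROUP BY (1 rows):
depts.tag | max_id
B | 5
After ORDER BY (1 rows):
depts.tag | max_id
B | 5

== RESULT ==
depts.tag | max_id
B | 5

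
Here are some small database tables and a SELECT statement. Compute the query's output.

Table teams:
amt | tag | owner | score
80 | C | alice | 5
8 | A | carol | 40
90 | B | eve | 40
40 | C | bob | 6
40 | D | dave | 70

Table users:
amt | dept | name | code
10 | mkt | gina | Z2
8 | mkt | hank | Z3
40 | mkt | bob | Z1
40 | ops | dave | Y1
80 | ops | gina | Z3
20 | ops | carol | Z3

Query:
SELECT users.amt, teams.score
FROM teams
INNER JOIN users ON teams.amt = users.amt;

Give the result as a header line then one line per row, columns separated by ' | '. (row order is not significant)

== RESULT ==
users.amt | teams.score
80 | 5
8 | 40
40 | 6
40 | 6
40 | 70
40 | 70

Derivation:
After JOIN users (6 rows):
teams.amt | teams.tag | teams.owner | teams.score | users.amt | users.dept | users.name | users.code
80 | C | alice | 5 | 80 | ops | gina | Z3
8 | A | carol | 40 | 8 | mkt | hank | Z3
40 | C | bob | 6 | 40 | mkt | bob | Z1
40 | C | bob | 6 | 40 | ops | dave | Y1
40 | D | dave | 70 | 40 | mkt | bob | Z1
40 | D | dave | 70 | 40 | ops | dave | Y1
After SELECT (6 rows):
users.amt | teams.score
80 | 5
8 | 40
40 | 6
40 | 6
40 | 70
40 | 70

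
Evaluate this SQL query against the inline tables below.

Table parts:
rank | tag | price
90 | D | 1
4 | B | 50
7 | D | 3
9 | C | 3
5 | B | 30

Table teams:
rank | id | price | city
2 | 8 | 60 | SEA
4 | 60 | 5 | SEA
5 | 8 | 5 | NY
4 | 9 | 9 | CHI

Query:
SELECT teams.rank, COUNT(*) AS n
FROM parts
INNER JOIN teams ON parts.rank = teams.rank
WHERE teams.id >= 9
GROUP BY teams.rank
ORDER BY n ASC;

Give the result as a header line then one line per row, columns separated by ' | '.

After JOIN teams (3 rows):
parts.rank | parts.tag | parts.price | teams.rank | teams.id | teams.price | teams.city
4 | B | 50 | 4 | 60 | 5 | SEA
4 | B | 50 | 4 | 9 | 9 | CHI
5 | B | 30 | 5 | 8 | 5 | NY
After WHERE (2 rows):
parts.rank | parts.tag | parts.price | teams.rank | teams.id | teams.price | teams.city
4 | B | 50 | 4 | 60 | 5 | SEA
4 | B | 50 | 4 | 9 | 9 | CHI
After GROUP BY (1 rows):
teams.rank | n
4 | 2
After ORDER BY (1 rows):
teams.rank | n
4 | 2

== RESULT ==
teams.rank | n
4 | 2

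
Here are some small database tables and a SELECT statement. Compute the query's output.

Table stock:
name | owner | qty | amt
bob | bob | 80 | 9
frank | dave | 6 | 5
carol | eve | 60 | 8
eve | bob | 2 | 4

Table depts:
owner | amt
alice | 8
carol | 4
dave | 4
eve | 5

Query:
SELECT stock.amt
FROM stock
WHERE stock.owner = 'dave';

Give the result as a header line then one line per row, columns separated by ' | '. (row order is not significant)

After WHERE (1 rows):
stock.name | stock.owner | stock.qty | stock.amt
frank | dave | 6 | 5
After SELECT (1 rows):
stock.amt
5

== RESULT ==
stock.amt
5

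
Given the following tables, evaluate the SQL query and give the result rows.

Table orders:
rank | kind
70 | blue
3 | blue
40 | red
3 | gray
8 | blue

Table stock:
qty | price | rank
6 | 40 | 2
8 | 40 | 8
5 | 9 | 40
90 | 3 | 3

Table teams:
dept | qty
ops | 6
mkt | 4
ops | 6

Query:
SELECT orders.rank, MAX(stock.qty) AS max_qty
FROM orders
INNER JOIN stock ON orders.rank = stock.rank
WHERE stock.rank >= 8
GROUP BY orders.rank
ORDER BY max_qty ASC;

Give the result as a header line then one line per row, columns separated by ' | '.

After JOIN stock (4 rows):
orders.rank | orders.kind | stock.qty | stock.price | stock.rank
3 | blue | 90 | 3 | 3
40 | red | 5 | 9 | 40
3 | gray | 90 | 3 | 3
8 | blue | 8 | 40 | 8
After WHERE (2 rows):
orders.rank | orders.kind | stock.qty | stock.price | stock.rank
40 | red | 5 | 9 | 40
8 | blue | 8 | 40 | 8
After GROUP BY (2 rows):
orders.rank | max_qty
40 | 5
8 | 8
After ORDER BY (2 rows):
orders.rank | max_qty
40 | 5
8 | 8

== RESULT ==
orders.rank | max_qty
40 | 5
8 | 8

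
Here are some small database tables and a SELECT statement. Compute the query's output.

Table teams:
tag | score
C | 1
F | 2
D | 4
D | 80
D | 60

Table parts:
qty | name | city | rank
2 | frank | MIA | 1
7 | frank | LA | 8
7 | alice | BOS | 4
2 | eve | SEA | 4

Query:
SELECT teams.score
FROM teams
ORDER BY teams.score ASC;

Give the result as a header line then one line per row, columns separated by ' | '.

== RESULT ==
teams.score
1
2
4
60
80

Derivation:
After SELECT (5 rows):
teams.score
1
2
4
80
60
After ORDER BY (5 rows):
teams.score
1
2
4
60
80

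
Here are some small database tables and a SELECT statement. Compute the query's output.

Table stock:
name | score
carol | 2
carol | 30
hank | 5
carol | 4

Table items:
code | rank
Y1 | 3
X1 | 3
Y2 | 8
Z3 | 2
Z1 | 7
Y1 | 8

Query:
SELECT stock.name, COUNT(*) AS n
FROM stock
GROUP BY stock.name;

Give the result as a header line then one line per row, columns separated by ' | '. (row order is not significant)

== RESULT ==
stock.name | n
carol | 3
hank | 1

Derivation:
After GROUP BY (2 rows):
stock.name | n
carol | 3
hank | 1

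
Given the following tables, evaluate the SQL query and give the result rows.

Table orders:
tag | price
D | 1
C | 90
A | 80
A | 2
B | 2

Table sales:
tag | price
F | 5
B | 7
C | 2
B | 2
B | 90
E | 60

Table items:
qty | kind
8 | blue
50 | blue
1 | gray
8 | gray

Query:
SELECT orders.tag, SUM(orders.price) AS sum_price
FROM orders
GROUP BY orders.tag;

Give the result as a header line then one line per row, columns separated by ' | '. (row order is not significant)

== RESULT ==
orders.tag | sum_price
D | 1
C | 90
A | 82
B | 2

Derivation:
After GROUP BY (4 rows):
orders.tag | sum_price
D | 1
C | 90
A | 82
B | 2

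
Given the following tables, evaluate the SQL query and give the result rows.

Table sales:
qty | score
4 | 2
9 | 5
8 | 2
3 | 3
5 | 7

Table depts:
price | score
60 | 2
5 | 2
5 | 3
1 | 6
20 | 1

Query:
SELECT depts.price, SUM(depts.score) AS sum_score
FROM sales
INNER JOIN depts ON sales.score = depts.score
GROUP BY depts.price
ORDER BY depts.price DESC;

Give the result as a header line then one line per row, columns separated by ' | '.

== RESULT ==
depts.price | sum_score
60 | 4
5 | 7

Derivation:
After JOIN depts (5 rows):
sales.qty | sales.score | depts.price | depts.score
4 | 2 | 60 | 2
4 | 2 | 5 | 2
8 | 2 | 60 | 2
8 | 2 | 5 | 2
3 | 3 | 5 | 3
After GROUP BY (2 rows):
depts.price | sum_score
60 | 4
5 | 7
After ORDER BY (2 rows):
depts.price | sum_score
60 | 4
5 | 7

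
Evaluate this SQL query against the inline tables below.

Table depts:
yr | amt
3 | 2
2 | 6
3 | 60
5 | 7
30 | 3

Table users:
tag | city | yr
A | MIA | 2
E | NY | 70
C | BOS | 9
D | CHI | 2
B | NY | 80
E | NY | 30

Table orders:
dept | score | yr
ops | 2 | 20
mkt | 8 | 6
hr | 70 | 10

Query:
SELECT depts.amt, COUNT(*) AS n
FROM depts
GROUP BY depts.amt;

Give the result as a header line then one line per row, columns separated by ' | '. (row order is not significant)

== RESULT ==
depts.amt | n
2 | 1
6 | 1
60 | 1
7 | 1
3 | 1

Derivation:
After GROUP BY (5 rows):
depts.amt | n
2 | 1
6 | 1
60 | 1
7 | 1
3 | 1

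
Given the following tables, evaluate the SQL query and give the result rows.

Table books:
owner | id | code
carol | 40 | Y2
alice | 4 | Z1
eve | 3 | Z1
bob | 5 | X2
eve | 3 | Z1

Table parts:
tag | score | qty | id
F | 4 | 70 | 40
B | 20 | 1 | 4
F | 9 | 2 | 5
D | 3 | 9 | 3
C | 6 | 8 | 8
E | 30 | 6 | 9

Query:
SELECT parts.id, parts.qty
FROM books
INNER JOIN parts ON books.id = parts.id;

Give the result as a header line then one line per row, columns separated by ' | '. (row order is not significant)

After JOIN parts (5 rows):
books.owner | books.id | books.code | parts.tag | parts.score | parts.qty | parts.id
carol | 40 | Y2 | F | 4 | 70 | 40
alice | 4 | Z1 | B | 20 | 1 | 4
eve | 3 | Z1 | D | 3 | 9 | 3
bob | 5 | X2 | F | 9 | 2 | 5
eve | 3 | Z1 | D | 3 | 9 | 3
After SELECT (5 rows):
parts.id | parts.qty
40 | 70
4 | 1
3 | 9
5 | 2
3 | 9

== RESULT ==
parts.id | parts.qty
40 | 70
4 | 1
3 | 9
5 | 2
3 | 9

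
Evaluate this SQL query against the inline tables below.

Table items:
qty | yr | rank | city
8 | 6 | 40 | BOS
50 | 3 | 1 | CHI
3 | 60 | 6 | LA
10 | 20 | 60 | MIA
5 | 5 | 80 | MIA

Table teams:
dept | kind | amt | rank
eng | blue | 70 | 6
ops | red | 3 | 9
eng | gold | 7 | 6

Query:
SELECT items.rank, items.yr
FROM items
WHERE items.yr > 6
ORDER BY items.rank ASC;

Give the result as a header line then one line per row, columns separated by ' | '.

After WHERE (2 rows):
items.qty | items.yr | items.rank | items.city
3 | 60 | 6 | LA
10 | 20 | 60 | MIA
After SELECT (2 rows):
items.rank | items.yr
6 | 60
60 | 20
After ORDER BY (2 rows):
items.rank | items.yr
6 | 60
60 | 20

== RESULT ==
items.rank | items.yr
6 | 60
60 | 20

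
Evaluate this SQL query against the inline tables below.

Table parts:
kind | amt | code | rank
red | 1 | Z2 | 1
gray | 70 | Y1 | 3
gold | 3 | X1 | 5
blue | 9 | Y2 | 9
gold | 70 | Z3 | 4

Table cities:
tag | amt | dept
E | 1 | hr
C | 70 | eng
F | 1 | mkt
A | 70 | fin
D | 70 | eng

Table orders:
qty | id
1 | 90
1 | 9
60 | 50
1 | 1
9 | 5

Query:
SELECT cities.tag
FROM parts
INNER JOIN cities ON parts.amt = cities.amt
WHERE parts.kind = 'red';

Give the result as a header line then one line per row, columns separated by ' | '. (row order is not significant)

== RESULT ==
cities.tag
E
F

Derivation:
After JOIN cities (8 rows):
parts.kind | parts.amt | parts.code | parts.rank | cities.tag | cities.amt | cities.dept
red | 1 | Z2 | 1 | E | 1 | hr
red | 1 | Z2 | 1 | F | 1 | mkt
gray | 70 | Y1 | 3 | C | 70 | eng
gray | 70 | Y1 | 3 | A | 70 | fin
gray | 70 | Y1 | 3 | D | 70 | eng
gold | 70 | Z3 | 4 | C | 70 | eng
gold | 70 | Z3 | 4 | A | 70 | fin
gold | 70 | Z3 | 4 | D | 70 | eng
After WHERE (2 rows):
parts.kind | parts.amt | parts.code | parts.rank | cities.tag | cities.amt | cities.dept
red | 1 | Z2 | 1 | E | 1 | hr
red | 1 | Z2 | 1 | F | 1 | mkt
After SELECT (2 rows):
cities.tag
E
F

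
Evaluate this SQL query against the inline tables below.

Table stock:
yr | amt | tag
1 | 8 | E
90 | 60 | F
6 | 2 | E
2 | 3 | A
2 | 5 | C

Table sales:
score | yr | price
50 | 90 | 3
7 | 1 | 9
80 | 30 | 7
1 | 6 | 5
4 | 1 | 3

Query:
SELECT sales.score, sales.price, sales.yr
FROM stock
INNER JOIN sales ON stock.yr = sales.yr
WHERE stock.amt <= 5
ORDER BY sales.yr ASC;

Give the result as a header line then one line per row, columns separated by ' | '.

== RESULT ==
sales.score | sales.price | sales.yr
1 | 5 | 6

Derivation:
After JOIN sales (4 rows):
stock.yr | stock.amt | stock.tag | sales.score | sales.yr | sales.price
1 | 8 | E | 7 | 1 | 9
1 | 8 | E | 4 | 1 | 3
90 | 60 | F | 50 | 90 | 3
6 | 2 | E | 1 | 6 | 5
After WHERE (1 rows):
stock.yr | stock.amt | stock.tag | sales.score | sales.yr | sales.price
6 | 2 | E | 1 | 6 | 5
After SELECT (1 rows):
sales.score | sales.price | sales.yr
1 | 5 | 6
After ORDER BY (1 rows):
sales.score | sales.price | sales.yr
1 | 5 | 6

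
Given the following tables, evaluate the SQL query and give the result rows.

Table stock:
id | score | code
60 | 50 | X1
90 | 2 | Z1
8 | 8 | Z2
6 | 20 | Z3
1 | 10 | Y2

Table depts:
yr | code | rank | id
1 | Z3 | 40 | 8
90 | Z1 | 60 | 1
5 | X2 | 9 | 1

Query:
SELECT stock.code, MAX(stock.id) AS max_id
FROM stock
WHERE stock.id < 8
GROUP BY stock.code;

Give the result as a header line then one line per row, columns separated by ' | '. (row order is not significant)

After WHERE (2 rows):
stock.id | stock.score | stock.code
6 | 20 | Z3
1 | 10 | Y2
After GROUP BY (2 rows):
stock.code | max_id
Z3 | 6
Y2 | 1

== RESULT ==
stock.code | max_id
Z3 | 6
Y2 | 1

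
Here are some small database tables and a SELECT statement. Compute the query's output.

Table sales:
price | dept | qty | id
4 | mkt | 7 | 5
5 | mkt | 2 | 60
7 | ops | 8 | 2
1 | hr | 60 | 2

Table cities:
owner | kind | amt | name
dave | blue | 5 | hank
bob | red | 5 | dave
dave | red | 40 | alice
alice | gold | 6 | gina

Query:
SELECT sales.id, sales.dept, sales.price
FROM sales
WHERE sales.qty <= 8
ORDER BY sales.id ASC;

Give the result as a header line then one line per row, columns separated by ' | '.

== RESULT ==
sales.id | sales.dept | sales.price
2 | ops | 7
5 | mkt | 4
60 | mkt | 5

Derivation:
After WHERE (3 rows):
sales.price | sales.dept | sales.qty | sales.id
4 | mkt | 7 | 5
5 | mkt | 2 | 60
7 | ops | 8 | 2
After SELECT (3 rows):
sales.id | sales.dept | sales.price
5 | mkt | 4
60 | mkt | 5
2 | ops | 7
After ORDER BY (3 rows):
sales.id | sales.dept | sales.price
2 | ops | 7
5 | mkt | 4
60 | mkt | 5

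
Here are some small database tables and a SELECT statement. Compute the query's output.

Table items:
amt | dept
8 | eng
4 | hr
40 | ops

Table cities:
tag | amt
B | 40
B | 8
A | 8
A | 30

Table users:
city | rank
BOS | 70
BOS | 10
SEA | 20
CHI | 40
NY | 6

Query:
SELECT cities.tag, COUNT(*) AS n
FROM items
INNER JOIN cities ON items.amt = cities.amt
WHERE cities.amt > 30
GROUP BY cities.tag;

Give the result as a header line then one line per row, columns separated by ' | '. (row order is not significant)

== RESULT ==
cities.tag | n
B | 1

Derivation:
After JOIN cities (3 rows):
items.amt | items.dept | cities.tag | cities.amt
8 | eng | B | 8
8 | eng | A | 8
40 | ops | B | 40
After WHERE (1 rows):
items.amt | items.dept | cities.tag | cities.amt
40 | ops | B | 40
After GROUP BY (1 rows):
cities.tag | n
B | 1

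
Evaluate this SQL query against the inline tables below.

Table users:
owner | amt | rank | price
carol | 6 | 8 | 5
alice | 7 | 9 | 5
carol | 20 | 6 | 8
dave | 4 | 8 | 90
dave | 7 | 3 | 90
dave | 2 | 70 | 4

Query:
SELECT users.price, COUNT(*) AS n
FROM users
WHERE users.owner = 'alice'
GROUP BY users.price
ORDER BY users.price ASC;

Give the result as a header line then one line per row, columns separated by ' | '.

After WHERE (1 rows):
users.owner | users.amt | users.rank | users.price
alice | 7 | 9 | 5
After GROUP BY (1 rows):
users.price | n
5 | 1
After ORDER BY (1 rows):
users.price | n
5 | 1

== RESULT ==
users.price | n
5 | 1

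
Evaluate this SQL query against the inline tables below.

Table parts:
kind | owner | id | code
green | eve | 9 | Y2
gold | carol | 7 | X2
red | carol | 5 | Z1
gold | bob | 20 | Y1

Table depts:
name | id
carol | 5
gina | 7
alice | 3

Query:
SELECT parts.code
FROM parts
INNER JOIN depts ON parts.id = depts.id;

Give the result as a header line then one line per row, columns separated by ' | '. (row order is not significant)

After JOIN depts (2 rows):
parts.kind | parts.owner | parts.id | parts.code | depts.name | depts.id
gold | carol | 7 | X2 | gina | 7
red | carol | 5 | Z1 | carol | 5
After SELECT (2 rows):
parts.code
X2
Z1

== RESULT ==
parts.code
X2
Z1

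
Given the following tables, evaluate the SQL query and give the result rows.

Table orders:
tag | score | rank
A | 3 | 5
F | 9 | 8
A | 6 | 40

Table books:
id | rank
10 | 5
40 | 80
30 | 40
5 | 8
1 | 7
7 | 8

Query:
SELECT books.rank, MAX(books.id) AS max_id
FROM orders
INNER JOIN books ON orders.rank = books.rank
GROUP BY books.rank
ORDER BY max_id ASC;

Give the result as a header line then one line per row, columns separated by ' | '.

== RESULT ==
books.rank | max_id
8 | 7
5 | 10
40 | 30

Derivation:
After JOIN books (4 rows):
orders.tag | orders.score | orders.rank | books.id | books.rank
A | 3 | 5 | 10 | 5
F | 9 | 8 | 5 | 8
F | 9 | 8 | 7 | 8
A | 6 | 40 | 30 | 40
After GROUP BY (3 rows):
books.rank | max_id
5 | 10
8 | 7
40 | 30
After ORDER BY (3 rows):
books.rank | max_id
8 | 7
5 | 10
40 | 30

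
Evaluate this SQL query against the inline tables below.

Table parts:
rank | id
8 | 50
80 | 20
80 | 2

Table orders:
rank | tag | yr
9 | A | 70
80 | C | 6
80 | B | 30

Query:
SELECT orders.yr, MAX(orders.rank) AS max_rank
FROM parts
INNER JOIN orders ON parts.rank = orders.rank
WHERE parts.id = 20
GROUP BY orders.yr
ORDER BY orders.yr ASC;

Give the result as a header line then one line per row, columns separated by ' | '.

After JOIN orders (4 rows):
parts.rank | parts.id | orders.rank | orders.tag | orders.yr
80 | 20 | 80 | C | 6
80 | 20 | 80 | B | 30
80 | 2 | 80 | C | 6
80 | 2 | 80 | B | 30
After WHERE (2 rows):
parts.rank | parts.id | orders.rank | orders.tag | orders.yr
80 | 20 | 80 | C | 6
80 | 20 | 80 | B | 30
After GROUP BY (2 rows):
orders.yr | max_rank
6 | 80
30 | 80
After ORDER BY (2 rows):
orders.yr | max_rank
6 | 80
30 | 80

== RESULT ==
orders.yr | max_rank
6 | 80
30 | 80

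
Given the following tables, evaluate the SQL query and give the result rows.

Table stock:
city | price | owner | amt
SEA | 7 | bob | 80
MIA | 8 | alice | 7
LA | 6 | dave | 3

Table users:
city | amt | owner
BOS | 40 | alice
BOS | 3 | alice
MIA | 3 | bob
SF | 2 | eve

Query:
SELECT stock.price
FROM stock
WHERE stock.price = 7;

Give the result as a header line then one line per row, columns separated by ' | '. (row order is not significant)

After WHERE (1 rows):
stock.city | stock.price | stock.owner | stock.amt
SEA | 7 | bob | 80
After SELECT (1 rows):
stock.price
7

== RESULT ==
stock.price
7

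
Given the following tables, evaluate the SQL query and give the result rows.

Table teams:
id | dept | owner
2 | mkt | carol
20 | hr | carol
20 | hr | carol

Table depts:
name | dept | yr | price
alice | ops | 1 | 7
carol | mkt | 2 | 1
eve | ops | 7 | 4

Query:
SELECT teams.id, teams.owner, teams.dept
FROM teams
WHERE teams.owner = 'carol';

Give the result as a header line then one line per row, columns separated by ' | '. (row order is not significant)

== RESULT ==
teams.id | teams.owner | teams.dept
2 | carol | mkt
20 | carol | hr
20 | carol | hr

Derivation:
After WHERE (3 rows):
teams.id | teams.dept | teams.owner
2 | mkt | carol
20 | hr | carol
20 | hr | carol
After SELECT (3 rows):
teams.id | teams.owner | teams.dept
2 | carol | mkt
20 | carol | hr
20 | carol | hr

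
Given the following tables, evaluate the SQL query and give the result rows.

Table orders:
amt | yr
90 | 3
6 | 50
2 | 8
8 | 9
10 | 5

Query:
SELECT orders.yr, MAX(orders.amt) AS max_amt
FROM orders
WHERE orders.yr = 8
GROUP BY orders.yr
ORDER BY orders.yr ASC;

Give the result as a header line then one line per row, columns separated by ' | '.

After WHERE (1 rows):
orders.amt | orders.yr
2 | 8
After GROUP BY (1 rows):
orders.yr | max_amt
8 | 2
After ORDER BY (1 rows):
orders.yr | max_amt
8 | 2

== RESULT ==
orders.yr | max_amt
8 | 2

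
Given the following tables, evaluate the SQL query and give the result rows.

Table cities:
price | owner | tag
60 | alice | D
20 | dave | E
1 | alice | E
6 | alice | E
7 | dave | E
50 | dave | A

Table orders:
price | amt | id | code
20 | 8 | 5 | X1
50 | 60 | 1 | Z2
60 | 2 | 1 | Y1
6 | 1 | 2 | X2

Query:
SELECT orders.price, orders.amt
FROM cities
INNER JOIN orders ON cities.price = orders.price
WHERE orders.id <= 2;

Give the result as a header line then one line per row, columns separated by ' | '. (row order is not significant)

== RESULT ==
orders.price | orders.amt
60 | 2
6 | 1
50 | 60

Derivation:
After JOIN orders (4 rows):
cities.price | cities.owner | cities.tag | orders.price | orders.amt | orders.id | orders.code
60 | alice | D | 60 | 2 | 1 | Y1
20 | dave | E | 20 | 8 | 5 | X1
6 | alice | E | 6 | 1 | 2 | X2
50 | dave | A | 50 | 60 | 1 | Z2
After WHERE (3 rows):
cities.price | cities.owner | cities.tag | orders.price | orders.amt | orders.id | orders.code
60 | alice | D | 60 | 2 | 1 | Y1
6 | alice | E | 6 | 1 | 2 | X2
50 | dave | A | 50 | 60 | 1 | Z2
After SELECT (3 rows):
orders.price | orders.amt
60 | 2
6 | 1
50 | 60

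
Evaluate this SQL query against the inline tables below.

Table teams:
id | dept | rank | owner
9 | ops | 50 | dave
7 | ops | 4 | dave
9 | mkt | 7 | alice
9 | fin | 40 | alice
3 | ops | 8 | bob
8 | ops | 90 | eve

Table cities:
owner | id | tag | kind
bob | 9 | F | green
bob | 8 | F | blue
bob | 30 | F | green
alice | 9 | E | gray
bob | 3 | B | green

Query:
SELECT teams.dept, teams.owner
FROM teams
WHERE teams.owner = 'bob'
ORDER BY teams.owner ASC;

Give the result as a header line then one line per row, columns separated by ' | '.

== RESULT ==
teams.dept | teams.owner
ops | bob

Derivation:
After WHERE (1 rows):
teams.id | teams.dept | teams.rank | teams.owner
3 | ops | 8 | bob
After SELECT (1 rows):
teams.dept | teams.owner
ops | bob
After ORDER BY (1 rows):
teams.dept | teams.owner
ops | bob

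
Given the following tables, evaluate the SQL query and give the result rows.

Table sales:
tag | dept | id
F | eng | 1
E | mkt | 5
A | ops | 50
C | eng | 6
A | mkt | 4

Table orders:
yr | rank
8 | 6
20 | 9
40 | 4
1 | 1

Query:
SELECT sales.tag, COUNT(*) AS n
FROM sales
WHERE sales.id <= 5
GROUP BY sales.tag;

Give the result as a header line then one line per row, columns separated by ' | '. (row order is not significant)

== RESULT ==
sales.tag | n
F | 1
E | 1
A | 1

Derivation:
After WHERE (3 rows):
sales.tag | sales.dept | sales.id
F | eng | 1
E | mkt | 5
A | mkt | 4
After GROUP BY (3 rows):
sales.tag | n
F | 1
E | 1
A | 1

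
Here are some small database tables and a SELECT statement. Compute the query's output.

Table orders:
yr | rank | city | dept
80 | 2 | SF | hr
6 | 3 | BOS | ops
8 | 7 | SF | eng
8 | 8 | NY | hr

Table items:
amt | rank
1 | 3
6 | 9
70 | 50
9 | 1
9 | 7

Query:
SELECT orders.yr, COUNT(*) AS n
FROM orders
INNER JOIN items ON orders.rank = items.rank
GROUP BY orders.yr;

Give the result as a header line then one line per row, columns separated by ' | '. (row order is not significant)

== RESULT ==
orders.yr | n
6 | 1
8 | 1

Derivation:
After JOIN items (2 rows):
orders.yr | orders.rank | orders.city | orders.dept | items.amt | items.rank
6 | 3 | BOS | ops | 1 | 3
8 | 7 | SF | eng | 9 | 7
After GROUP BY (2 rows):
orders.yr | n
6 | 1
8 | 1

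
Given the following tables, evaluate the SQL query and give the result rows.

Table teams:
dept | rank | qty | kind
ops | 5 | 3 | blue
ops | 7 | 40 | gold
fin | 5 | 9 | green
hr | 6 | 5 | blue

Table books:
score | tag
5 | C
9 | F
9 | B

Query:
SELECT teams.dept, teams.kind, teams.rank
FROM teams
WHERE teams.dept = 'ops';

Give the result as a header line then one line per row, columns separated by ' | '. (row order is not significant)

== RESULT ==
teams.dept | teams.kind | teams.rank
ops | blue | 5
ops | gold | 7

Derivation:
After WHERE (2 rows):
teams.dept | teams.rank | teams.qty | teams.kind
ops | 5 | 3 | blue
ops | 7 | 40 | gold
After SELECT (2 rows):
teams.dept | teams.kind | teams.rank
ops | blue | 5
ops | gold | 7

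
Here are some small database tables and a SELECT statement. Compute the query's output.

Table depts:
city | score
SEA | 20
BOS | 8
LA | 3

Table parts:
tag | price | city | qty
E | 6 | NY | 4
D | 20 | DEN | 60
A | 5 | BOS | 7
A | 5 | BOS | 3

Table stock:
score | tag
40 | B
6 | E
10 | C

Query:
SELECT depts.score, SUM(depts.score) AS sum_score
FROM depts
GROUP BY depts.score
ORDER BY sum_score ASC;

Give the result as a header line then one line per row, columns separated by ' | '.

After GROUP BY (3 rows):
depts.score | sum_score
20 | 20
8 | 8
3 | 3
After ORDER BY (3 rows):
depts.score | sum_score
3 | 3
8 | 8
20 | 20

== RESULT ==
depts.score | sum_score
3 | 3
8 | 8
20 | 20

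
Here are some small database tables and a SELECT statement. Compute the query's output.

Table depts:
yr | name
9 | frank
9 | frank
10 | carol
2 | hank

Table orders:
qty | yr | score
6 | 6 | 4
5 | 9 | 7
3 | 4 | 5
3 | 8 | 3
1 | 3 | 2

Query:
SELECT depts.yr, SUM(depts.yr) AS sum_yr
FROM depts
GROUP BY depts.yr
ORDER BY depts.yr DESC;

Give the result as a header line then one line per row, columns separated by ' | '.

After GROUP BY (3 rows):
depts.yr | sum_yr
9 | 18
10 | 10
2 | 2
After ORDER BY (3 rows):
depts.yr | sum_yr
10 | 10
9 | 18
2 | 2

== RESULT ==
depts.yr | sum_yr
10 | 10
9 | 18
2 | 2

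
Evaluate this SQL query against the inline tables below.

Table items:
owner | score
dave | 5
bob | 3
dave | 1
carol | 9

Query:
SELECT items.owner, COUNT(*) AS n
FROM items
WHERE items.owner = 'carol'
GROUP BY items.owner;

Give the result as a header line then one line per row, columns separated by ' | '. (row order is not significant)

== RESULT ==
items.owner | n
carol | 1

Derivation:
After WHERE (1 rows):
items.owner | items.score
carol | 9
After GROUP BY (1 rows):
items.owner | n
carol | 1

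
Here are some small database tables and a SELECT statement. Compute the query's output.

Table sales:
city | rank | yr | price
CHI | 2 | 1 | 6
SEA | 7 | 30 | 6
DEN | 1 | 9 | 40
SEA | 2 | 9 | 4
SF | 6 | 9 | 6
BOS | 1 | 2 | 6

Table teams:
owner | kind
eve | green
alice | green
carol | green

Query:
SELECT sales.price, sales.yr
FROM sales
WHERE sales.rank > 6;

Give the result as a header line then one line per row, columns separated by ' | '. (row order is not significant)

After WHERE (1 rows):
sales.city | sales.rank | sales.yr | sales.price
SEA | 7 | 30 | 6
After SELECT (1 rows):
sales.price | sales.yr
6 | 30

== RESULT ==
sales.price | sales.yr
6 | 30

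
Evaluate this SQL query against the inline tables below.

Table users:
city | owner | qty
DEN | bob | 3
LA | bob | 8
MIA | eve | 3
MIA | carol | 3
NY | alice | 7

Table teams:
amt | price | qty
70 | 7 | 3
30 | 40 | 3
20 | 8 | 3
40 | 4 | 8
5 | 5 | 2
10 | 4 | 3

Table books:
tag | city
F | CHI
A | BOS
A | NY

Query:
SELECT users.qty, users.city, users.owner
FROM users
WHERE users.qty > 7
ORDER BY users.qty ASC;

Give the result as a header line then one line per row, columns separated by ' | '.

After WHERE (1 rows):
users.city | users.owner | users.qty
LA | bob | 8
After SELECT (1 rows):
users.qty | users.city | users.owner
8 | LA | bob
After ORDER BY (1 rows):
users.qty | users.city | users.owner
8 | LA | bob

== RESULT ==
users.qty | users.city | users.owner
8 | LA | bob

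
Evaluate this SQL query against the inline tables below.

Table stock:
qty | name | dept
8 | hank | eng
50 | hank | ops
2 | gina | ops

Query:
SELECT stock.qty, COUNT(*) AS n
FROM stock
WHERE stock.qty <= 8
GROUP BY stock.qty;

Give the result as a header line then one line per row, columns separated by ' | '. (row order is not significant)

== RESULT ==
stock.qty | n
8 | 1
2 | 1

Derivation:
After WHERE (2 rows):
stock.qty | stock.name | stock.dept
8 | hank | eng
2 | gina | ops
After GROUP BY (2 rows):
stock.qty | n
8 | 1
2 | 1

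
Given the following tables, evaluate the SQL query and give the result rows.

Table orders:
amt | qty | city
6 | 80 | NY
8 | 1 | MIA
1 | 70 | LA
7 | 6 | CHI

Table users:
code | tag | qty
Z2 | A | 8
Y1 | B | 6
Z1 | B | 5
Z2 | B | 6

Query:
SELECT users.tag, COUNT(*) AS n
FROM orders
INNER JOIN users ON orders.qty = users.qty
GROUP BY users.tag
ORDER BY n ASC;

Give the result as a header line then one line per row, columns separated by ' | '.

After JOIN users (2 rows):
orders.amt | orders.qty | orders.city | users.code | users.tag | users.qty
7 | 6 | CHI | Y1 | B | 6
7 | 6 | CHI | Z2 | B | 6
After GROUP BY (1 rows):
users.tag | n
B | 2
After ORDER BY (1 rows):
users.tag | n
B | 2

== RESULT ==
users.tag | n
B | 2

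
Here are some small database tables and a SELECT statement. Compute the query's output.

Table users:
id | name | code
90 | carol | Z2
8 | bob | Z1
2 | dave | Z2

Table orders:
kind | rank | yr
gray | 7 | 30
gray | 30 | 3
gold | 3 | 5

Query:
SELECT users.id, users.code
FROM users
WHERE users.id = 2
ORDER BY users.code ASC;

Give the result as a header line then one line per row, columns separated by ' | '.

== RESULT ==
users.id | users.code
2 | Z2

Derivation:
After WHERE (1 rows):
users.id | users.name | users.code
2 | dave | Z2
After SELECT (1 rows):
users.id | users.code
2 | Z2
After ORDER BY (1 rows):
users.id | users.code
2 | Z2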